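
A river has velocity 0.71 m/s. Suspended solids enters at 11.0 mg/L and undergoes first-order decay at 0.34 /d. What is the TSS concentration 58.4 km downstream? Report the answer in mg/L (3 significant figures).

7.96 mg/L

Travel time t = 58.4 km / 0.71 m/s = 5.84e+04/0.71 = 8.225e+04 s = 0.952 d.
First-order decay: C = 11.0·exp(−0.34·0.952) = 11.0·0.7235 = 7.958 mg/L.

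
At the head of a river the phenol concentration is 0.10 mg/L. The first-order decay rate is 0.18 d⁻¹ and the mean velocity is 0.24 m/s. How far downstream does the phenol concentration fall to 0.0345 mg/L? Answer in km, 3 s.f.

From C = C₀·e^(−kt), t = ln(C₀/C)/k = ln(0.10/0.0345)/0.18 = 1.064/0.18 = 5.912 d.
Distance = v·t = 0.24 m/s × 5.108e+05 s = 1.226e+05 m = 122.6 km.

123 km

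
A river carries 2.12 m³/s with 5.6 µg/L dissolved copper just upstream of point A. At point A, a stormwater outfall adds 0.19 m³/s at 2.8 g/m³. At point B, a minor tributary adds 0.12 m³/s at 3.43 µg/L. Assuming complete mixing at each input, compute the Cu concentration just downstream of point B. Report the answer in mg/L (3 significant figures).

5.6 µg/L = 0.0056 mg/L.
After input A: C = (2.12·0.0056 + 0.19·2.8) / 2.31 = 0.2354 mg/L.
3.43 µg/L = 0.00343 mg/L.
After input B: C = (2.31·0.2354 + 0.12·0.00343) / 2.43 = 0.224 mg/L.

0.224 mg/L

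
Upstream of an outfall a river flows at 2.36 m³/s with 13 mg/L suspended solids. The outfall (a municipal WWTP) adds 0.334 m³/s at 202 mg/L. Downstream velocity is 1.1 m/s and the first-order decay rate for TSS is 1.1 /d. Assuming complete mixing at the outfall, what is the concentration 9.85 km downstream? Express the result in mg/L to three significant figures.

32.5 mg/L

After complete mixing, C₀ = (0.334·202 + 2.36·13) / 2.694 = 36.43 mg/L.
Travel time t = 9850 m / 1.1 m/s = 8955 s = 0.1036 d.
C = 36.43·exp(−1.1·0.1036) = 36.43·0.8923 = 32.51 mg/L.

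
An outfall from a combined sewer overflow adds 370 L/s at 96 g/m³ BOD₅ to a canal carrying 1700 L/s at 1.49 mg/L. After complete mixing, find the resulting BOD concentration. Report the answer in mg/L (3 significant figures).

18.4 mg/L

370 L/s = 0.37 m³/s.
1700 L/s = 1.7 m³/s.
By mass balance at complete mixing, C = (0.37·96 + 1.7·1.49) / (0.37 + 1.7) = 38.05/2.07 = 18.38 mg/L.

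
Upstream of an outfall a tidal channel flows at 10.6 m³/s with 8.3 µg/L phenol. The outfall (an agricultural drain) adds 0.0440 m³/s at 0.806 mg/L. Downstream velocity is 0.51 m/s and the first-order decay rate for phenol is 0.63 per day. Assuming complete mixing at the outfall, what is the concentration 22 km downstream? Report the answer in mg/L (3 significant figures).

0.00847 mg/L

8.3 µg/L = 0.0083 mg/L.
After complete mixing, C₀ = (0.044·0.806 + 10.6·0.0083) / 10.64 = 0.0116 mg/L.
Travel time t = 2.2e+04 m / 0.51 m/s = 4.314e+04 s = 0.4993 d.
C = 0.0116·exp(−0.63·0.4993) = 0.0116·0.7301 = 0.008468 mg/L.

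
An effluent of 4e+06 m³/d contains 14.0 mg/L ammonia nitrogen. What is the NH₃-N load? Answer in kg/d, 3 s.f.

56000 kg/d

4e+06 m³/d = 46.3 m³/s.
Mass flux = Q·C = 46.3 m³/s × 14 g/m³ = 648.1 g/s.
= 648.1 g/s × 86.4 = 5.6e+04 kg/d.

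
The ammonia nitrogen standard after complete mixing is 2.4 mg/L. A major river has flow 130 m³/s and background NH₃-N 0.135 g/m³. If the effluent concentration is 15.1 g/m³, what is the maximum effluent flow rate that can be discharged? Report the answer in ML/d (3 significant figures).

2000 ML/d

Mass balance at complete mixing: C_std·(Q_w + Q_r) = Q_w·C_e + Q_r·C_b.
Rearranging, Q_w = Q_r·(C_std − C_b)/(C_e − C_std) = 130·(2.4 − 0.135) / (15.1 − 2.4) = 23.19 m³/s.
= 2003 ML/d.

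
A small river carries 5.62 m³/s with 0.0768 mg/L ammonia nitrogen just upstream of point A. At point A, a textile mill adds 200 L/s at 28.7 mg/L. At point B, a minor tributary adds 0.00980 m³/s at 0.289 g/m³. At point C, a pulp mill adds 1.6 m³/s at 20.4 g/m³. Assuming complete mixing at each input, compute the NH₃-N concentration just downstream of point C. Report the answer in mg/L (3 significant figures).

5.22 mg/L

200 L/s = 0.2 m³/s.
After input A: C = (5.62·0.0768 + 0.2·28.7) / 5.82 = 1.06 mg/L.
After input B: C = (5.82·1.06 + 0.0098·0.289) / 5.83 = 1.059 mg/L.
After input C: C = (5.83·1.059 + 1.6·20.4) / 7.43 = 5.224 mg/L.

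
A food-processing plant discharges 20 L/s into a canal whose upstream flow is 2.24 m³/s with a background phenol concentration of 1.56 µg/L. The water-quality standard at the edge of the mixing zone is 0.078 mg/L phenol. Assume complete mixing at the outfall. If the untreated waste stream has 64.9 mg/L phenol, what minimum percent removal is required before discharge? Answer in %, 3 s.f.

20 L/s = 0.02 m³/s.
1.56 µg/L = 0.00156 mg/L.
Mass balance: 0.078·2.26 = 0.02·Cₑ + 2.24·0.00156.
Cₑ = (0.1763 − 0.003494) / 0.02 = 8.639 mg/L.
Required removal = 1 − 8.639/64.9 = 86.69 %.

86.7 %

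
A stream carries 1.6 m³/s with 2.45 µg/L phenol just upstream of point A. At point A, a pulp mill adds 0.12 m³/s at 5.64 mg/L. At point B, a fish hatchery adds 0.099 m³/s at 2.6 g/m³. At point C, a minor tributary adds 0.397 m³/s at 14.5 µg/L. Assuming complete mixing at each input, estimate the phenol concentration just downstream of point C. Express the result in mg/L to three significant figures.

2.45 µg/L = 0.00245 mg/L.
After input A: C = (1.6·0.00245 + 0.12·5.64) / 1.72 = 0.3958 mg/L.
After input B: C = (1.72·0.3958 + 0.099·2.6) / 1.819 = 0.5157 mg/L.
14.5 µg/L = 0.0145 mg/L.
After input C: C = (1.819·0.5157 + 0.397·0.0145) / 2.216 = 0.4259 mg/L.

0.426 mg/L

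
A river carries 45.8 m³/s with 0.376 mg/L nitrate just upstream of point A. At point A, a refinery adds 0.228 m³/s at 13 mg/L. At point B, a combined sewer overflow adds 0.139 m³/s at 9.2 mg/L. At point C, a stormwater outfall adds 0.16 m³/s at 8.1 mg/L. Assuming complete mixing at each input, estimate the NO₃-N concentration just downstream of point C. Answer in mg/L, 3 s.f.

0.491 mg/L

After input A: C = (45.8·0.376 + 0.228·13) / 46.03 = 0.4385 mg/L.
After input B: C = (46.03·0.4385 + 0.139·9.2) / 46.17 = 0.4649 mg/L.
After input C: C = (46.17·0.4649 + 0.16·8.1) / 46.33 = 0.4913 mg/L.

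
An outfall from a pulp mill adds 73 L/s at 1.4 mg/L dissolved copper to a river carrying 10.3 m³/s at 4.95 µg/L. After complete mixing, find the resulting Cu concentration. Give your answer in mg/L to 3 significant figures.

73 L/s = 0.073 m³/s.
4.95 µg/L = 0.00495 mg/L.
Flow-weighted mixing gives C = (0.073·1.4 + 10.3·0.00495) / (0.073 + 10.3) = 0.1532/10.37 = 0.01477 mg/L.

0.0148 mg/L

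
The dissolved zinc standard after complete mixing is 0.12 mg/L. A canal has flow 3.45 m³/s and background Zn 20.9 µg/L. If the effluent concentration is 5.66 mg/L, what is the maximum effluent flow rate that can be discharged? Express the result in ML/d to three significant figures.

5.33 ML/d

20.9 µg/L = 0.0209 mg/L.
Mass balance at complete mixing: C_std·(Q_w + Q_r) = Q_w·C_e + Q_r·C_b.
Rearranging, Q_w = Q_r·(C_std − C_b)/(C_e − C_std) = 3.45·(0.12 − 0.0209) / (5.66 − 0.12) = 0.06171 m³/s.
= 5.332 ML/d.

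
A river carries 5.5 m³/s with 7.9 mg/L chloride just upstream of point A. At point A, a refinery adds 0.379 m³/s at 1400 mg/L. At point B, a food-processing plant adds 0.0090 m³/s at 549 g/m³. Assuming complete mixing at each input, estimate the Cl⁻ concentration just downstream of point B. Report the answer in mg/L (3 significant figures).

After input A: C = (5.5·7.9 + 0.379·1400) / 5.879 = 97.64 mg/L.
After input B: C = (5.879·97.64 + 0.009·549) / 5.888 = 98.33 mg/L.

98.3 mg/L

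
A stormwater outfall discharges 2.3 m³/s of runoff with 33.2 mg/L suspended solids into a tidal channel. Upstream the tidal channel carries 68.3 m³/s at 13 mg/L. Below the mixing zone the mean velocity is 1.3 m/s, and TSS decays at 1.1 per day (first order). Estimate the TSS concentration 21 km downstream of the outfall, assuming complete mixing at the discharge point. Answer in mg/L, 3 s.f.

11.1 mg/L

After complete mixing, C₀ = (2.3·33.2 + 68.3·13) / 70.6 = 13.66 mg/L.
Travel time t = 2.1e+04 m / 1.3 m/s = 1.615e+04 s = 0.187 d.
C = 13.66·exp(−1.1·0.187) = 13.66·0.8141 = 11.12 mg/L.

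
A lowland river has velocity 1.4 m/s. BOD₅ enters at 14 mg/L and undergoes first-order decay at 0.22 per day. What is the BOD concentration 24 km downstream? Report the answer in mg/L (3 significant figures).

13.4 mg/L

Travel time t = 24 km / 1.4 m/s = 2.4e+04/1.4 = 1.714e+04 s = 0.1984 d.
First-order decay: C = 14·exp(−0.22·0.1984) = 14·0.9573 = 13.4 mg/L.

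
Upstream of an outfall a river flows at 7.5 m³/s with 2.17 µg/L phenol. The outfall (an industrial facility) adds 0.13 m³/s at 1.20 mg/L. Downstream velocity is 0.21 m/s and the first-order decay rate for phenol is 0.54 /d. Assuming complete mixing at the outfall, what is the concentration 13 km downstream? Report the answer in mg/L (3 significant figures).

2.17 µg/L = 0.00217 mg/L.
After complete mixing, C₀ = (0.13·1.2 + 7.5·0.00217) / 7.63 = 0.02258 mg/L.
Travel time t = 1.3e+04 m / 0.21 m/s = 6.19e+04 s = 0.7165 d.
C = 0.02258·exp(−0.54·0.7165) = 0.02258·0.6792 = 0.01533 mg/L.

0.0153 mg/L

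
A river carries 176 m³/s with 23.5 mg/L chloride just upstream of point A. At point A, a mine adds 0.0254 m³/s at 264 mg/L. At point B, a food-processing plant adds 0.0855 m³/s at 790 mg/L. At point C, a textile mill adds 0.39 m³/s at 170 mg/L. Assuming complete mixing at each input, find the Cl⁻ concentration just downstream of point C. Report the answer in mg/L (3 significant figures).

After input A: C = (176·23.5 + 0.0254·264) / 176 = 23.53 mg/L.
After input B: C = (176·23.53 + 0.0855·790) / 176.1 = 23.91 mg/L.
After input C: C = (176.1·23.91 + 0.39·170) / 176.5 = 24.23 mg/L.

24.2 mg/L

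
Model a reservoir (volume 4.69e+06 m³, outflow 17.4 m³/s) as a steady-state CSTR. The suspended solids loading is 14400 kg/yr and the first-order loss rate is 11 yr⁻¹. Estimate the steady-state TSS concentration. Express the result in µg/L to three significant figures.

Outflow Q = 17.4 m³/s × 3.156e+07 s/yr = 5.491e+08 m³/yr.
Steady-state CSTR mass balance: W = Q·C + k·V·C, so C = W/(Q + kV).
Q + kV = 5.491e+08 + 11·4.69e+06 = 6.007e+08 m³/yr.
C = 14400/6.007e+08 = 2.397e-05 kg/m³ = 0.02397 mg/L = 23.97 µg/L.

24.0 µg/L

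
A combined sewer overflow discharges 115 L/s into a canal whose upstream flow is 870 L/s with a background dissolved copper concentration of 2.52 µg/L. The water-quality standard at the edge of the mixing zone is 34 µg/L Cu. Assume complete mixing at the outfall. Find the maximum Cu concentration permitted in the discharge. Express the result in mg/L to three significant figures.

0.272 mg/L

115 L/s = 0.115 m³/s.
870 L/s = 0.87 m³/s.
2.52 µg/L = 0.00252 mg/L.
34 µg/L = 0.034 mg/L.
Mass balance: 0.034·0.985 = 0.115·Cₑ + 0.87·0.00252.
Cₑ = (0.03349 − 0.002192) / 0.115 = 0.2722 mg/L.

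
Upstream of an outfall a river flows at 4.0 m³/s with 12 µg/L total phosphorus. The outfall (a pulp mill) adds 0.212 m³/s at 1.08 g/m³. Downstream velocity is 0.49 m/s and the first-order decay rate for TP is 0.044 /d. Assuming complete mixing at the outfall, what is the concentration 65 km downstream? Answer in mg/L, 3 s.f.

12 µg/L = 0.012 mg/L.
After complete mixing, C₀ = (0.212·1.08 + 4·0.012) / 4.212 = 0.06575 mg/L.
Travel time t = 6.5e+04 m / 0.49 m/s = 1.327e+05 s = 1.535 d.
C = 0.06575·exp(−0.044·1.535) = 0.06575·0.9347 = 0.06146 mg/L.

0.0615 mg/L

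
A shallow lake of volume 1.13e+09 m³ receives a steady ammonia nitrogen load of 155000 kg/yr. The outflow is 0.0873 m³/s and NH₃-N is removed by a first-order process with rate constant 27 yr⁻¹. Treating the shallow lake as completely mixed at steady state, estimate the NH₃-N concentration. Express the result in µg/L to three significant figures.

Outflow Q = 0.0873 m³/s × 3.156e+07 s/yr = 2.755e+06 m³/yr.
Steady-state CSTR mass balance: W = Q·C + k·V·C, so C = W/(Q + kV).
Q + kV = 2.755e+06 + 27·1.13e+09 = 3.051e+10 m³/yr.
C = 155000/3.051e+10 = 5.08e-06 kg/m³ = 0.00508 mg/L = 5.08 µg/L.

5.08 µg/L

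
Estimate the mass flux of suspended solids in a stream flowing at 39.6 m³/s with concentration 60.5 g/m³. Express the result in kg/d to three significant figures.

Mass flux = Q·C = 39.6 m³/s × 60.5 g/m³ = 2396 g/s.
= 2396 g/s × 86.4 = 2.07e+05 kg/d.

207000 kg/d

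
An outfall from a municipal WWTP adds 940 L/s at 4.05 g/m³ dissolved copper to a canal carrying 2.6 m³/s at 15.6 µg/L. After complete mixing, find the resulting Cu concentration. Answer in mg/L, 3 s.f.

940 L/s = 0.94 m³/s.
15.6 µg/L = 0.0156 mg/L.
By mass balance at complete mixing, C = (0.94·4.05 + 2.6·0.0156) / (0.94 + 2.6) = 3.848/3.54 = 1.087 mg/L.

1.09 mg/L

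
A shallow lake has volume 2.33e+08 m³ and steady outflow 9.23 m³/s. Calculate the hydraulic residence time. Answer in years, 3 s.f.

Q = 9.23 m³/s × 3.156e+07 s/yr = 2.913e+08 m³/yr.
Hydraulic residence time τ = V/Q = 2.33e+08/2.913e+08 = 0.7999 yr.

0.800 yr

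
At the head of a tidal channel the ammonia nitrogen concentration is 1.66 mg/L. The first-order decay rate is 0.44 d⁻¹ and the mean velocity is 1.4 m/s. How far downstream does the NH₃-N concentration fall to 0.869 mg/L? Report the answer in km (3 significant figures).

From C = C₀·e^(−kt), t = ln(C₀/C)/k = ln(1.66/0.869)/0.44 = 0.6472/0.44 = 1.471 d.
Distance = v·t = 1.4 m/s × 1.271e+05 s = 1.779e+05 m = 177.9 km.

178 km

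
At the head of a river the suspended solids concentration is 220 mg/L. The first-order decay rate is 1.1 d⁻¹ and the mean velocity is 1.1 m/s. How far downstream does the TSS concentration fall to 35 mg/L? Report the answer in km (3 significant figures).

159 km

From C = C₀·e^(−kt), t = ln(C₀/C)/k = ln(220/35)/1.1 = 1.838/1.1 = 1.671 d.
Distance = v·t = 1.1 m/s × 1.444e+05 s = 1.588e+05 m = 158.8 km.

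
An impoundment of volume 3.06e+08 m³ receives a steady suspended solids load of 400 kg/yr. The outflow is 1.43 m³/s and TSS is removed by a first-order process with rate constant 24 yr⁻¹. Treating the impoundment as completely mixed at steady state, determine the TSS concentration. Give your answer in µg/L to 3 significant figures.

Outflow Q = 1.43 m³/s × 3.156e+07 s/yr = 4.513e+07 m³/yr.
Steady-state CSTR mass balance: W = Q·C + k·V·C, so C = W/(Q + kV).
Q + kV = 4.513e+07 + 24·3.06e+08 = 7.389e+09 m³/yr.
C = 400/7.389e+09 = 5.413e-08 kg/m³ = 5.413e-05 mg/L = 0.05413 µg/L.

0.0541 µg/L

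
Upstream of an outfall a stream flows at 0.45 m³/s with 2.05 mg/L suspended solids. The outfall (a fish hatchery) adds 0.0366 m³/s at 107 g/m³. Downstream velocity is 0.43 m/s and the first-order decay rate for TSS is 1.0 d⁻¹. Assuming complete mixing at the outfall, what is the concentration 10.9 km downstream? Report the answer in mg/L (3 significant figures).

After complete mixing, C₀ = (0.0366·107 + 0.45·2.05) / 0.4866 = 9.944 mg/L.
Travel time t = 1.09e+04 m / 0.43 m/s = 2.535e+04 s = 0.2934 d.
C = 9.944·exp(−1.0·0.2934) = 9.944·0.7457 = 7.415 mg/L.

7.42 mg/L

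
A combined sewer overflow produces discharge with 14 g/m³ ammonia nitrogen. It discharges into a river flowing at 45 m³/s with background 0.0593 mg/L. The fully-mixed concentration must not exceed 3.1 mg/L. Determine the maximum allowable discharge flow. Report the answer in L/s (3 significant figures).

Mass balance at complete mixing: C_std·(Q_w + Q_r) = Q_w·C_e + Q_r·C_b.
Rearranging, Q_w = Q_r·(C_std − C_b)/(C_e − C_std) = 45·(3.1 − 0.0593) / (14 − 3.1) = 12.55 m³/s.
= 1.255e+04 L/s.

12600 L/s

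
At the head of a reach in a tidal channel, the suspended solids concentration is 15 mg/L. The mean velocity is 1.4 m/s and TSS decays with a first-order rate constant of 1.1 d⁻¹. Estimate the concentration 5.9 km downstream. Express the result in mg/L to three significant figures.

14.2 mg/L

Travel time t = 5.9 km / 1.4 m/s = 5900/1.4 = 4214 s = 0.04878 d.
First-order decay: C = 15·exp(−1.1·0.04878) = 15·0.9478 = 14.22 mg/L.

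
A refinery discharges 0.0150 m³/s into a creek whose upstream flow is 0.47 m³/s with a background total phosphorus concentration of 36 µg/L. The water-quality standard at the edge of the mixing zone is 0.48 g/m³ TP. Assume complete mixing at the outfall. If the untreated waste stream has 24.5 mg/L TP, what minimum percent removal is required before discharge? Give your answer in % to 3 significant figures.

36 µg/L = 0.036 mg/L.
Mass balance: 0.48·0.485 = 0.015·Cₑ + 0.47·0.036.
Cₑ = (0.2328 − 0.01692) / 0.015 = 14.39 mg/L.
Required removal = 1 − 14.39/24.5 = 41.26 %.

41.3 %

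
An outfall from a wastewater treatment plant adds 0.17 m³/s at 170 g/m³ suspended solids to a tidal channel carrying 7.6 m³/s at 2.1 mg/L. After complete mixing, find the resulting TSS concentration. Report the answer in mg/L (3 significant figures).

5.77 mg/L

By mass balance at complete mixing, C = (0.17·170 + 7.6·2.1) / (0.17 + 7.6) = 44.86/7.77 = 5.773 mg/L.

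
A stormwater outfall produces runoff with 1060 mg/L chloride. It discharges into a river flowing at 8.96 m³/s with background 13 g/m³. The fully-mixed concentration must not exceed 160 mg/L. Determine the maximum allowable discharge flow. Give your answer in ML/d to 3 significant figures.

126 ML/d

Mass balance at complete mixing: C_std·(Q_w + Q_r) = Q_w·C_e + Q_r·C_b.
Rearranging, Q_w = Q_r·(C_std − C_b)/(C_e − C_std) = 8.96·(160 − 13) / (1060 − 160) = 1.463 m³/s.
= 126.4 ML/d.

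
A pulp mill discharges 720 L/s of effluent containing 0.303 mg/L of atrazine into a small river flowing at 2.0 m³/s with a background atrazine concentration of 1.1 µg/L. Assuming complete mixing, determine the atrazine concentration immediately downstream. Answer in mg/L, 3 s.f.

720 L/s = 0.72 m³/s.
1.1 µg/L = 0.0011 mg/L.
Flow-weighted mixing gives C = (0.72·0.303 + 2·0.0011) / (0.72 + 2) = 0.2204/2.72 = 0.08101 mg/L.

0.0810 mg/L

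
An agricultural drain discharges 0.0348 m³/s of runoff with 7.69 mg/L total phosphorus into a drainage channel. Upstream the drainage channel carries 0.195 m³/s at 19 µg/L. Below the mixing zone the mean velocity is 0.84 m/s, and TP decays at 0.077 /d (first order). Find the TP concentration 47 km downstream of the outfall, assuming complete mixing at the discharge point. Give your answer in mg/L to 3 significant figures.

1.12 mg/L

19 µg/L = 0.019 mg/L.
After complete mixing, C₀ = (0.0348·7.69 + 0.195·0.019) / 0.2298 = 1.181 mg/L.
Travel time t = 4.7e+04 m / 0.84 m/s = 5.595e+04 s = 0.6476 d.
C = 1.181·exp(−0.077·0.6476) = 1.181·0.9514 = 1.123 mg/L.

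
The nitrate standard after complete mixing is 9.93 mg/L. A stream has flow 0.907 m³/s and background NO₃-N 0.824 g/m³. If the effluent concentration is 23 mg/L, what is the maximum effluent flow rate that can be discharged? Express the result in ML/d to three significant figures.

Mass balance at complete mixing: C_std·(Q_w + Q_r) = Q_w·C_e + Q_r·C_b.
Rearranging, Q_w = Q_r·(C_std − C_b)/(C_e − C_std) = 0.907·(9.93 − 0.824) / (23 − 9.93) = 0.6319 m³/s.
= 54.6 ML/d.

54.6 ML/d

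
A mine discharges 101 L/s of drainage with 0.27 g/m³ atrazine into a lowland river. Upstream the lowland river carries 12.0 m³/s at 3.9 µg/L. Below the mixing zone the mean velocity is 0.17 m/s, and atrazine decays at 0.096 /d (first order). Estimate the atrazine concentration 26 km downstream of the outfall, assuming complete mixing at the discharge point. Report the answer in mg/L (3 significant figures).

101 L/s = 0.101 m³/s.
3.9 µg/L = 0.0039 mg/L.
After complete mixing, C₀ = (0.101·0.27 + 12·0.0039) / 12.1 = 0.006121 mg/L.
Travel time t = 2.6e+04 m / 0.17 m/s = 1.529e+05 s = 1.77 d.
C = 0.006121·exp(−0.096·1.77) = 0.006121·0.8437 = 0.005164 mg/L.

0.00516 mg/L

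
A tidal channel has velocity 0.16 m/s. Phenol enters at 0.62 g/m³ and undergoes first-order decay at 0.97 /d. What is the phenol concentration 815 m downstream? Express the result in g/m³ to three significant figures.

Travel time t = 815 m / 0.16 m/s = 815/0.16 = 5094 s = 0.05896 d.
First-order decay: C = 0.62·exp(−0.97·0.05896) = 0.62·0.9444 = 0.5855 g/m³.

0.586 g/m³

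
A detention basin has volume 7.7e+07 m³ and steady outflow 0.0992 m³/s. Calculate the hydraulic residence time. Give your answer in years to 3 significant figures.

24.6 yr

Q = 0.0992 m³/s × 3.156e+07 s/yr = 3.131e+06 m³/yr.
Hydraulic residence time τ = V/Q = 7.7e+07/3.131e+06 = 24.6 yr.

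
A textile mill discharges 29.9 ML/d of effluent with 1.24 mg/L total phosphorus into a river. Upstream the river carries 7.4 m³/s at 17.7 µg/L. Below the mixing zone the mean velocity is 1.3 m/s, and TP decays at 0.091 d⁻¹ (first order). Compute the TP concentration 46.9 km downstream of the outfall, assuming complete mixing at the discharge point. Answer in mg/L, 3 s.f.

29.9 ML/d = 0.3461 m³/s.
17.7 µg/L = 0.0177 mg/L.
After complete mixing, C₀ = (0.3461·1.24 + 7.4·0.0177) / 7.746 = 0.07231 mg/L.
Travel time t = 4.69e+04 m / 1.3 m/s = 3.608e+04 s = 0.4176 d.
C = 0.07231·exp(−0.091·0.4176) = 0.07231·0.9627 = 0.06961 mg/L.

0.0696 mg/L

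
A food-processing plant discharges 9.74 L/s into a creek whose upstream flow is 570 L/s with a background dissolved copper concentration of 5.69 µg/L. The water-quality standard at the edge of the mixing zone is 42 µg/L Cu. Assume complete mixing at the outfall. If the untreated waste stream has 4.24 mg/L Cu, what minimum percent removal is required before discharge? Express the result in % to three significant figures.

48.9 %

9.74 L/s = 0.00974 m³/s.
570 L/s = 0.57 m³/s.
5.69 µg/L = 0.00569 mg/L.
42 µg/L = 0.042 mg/L.
Mass balance: 0.042·0.5797 = 0.00974·Cₑ + 0.57·0.00569.
Cₑ = (0.02435 − 0.003243) / 0.00974 = 2.167 mg/L.
Required removal = 1 − 2.167/4.24 = 48.89 %.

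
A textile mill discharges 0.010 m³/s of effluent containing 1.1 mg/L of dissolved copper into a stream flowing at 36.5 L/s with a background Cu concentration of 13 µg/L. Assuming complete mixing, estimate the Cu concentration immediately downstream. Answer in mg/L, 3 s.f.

36.5 L/s = 0.0365 m³/s.
13 µg/L = 0.013 mg/L.
Conservation of mass across the mixing zone: C = (0.01·1.1 + 0.0365·0.013) / (0.01 + 0.0365) = 0.01147/0.0465 = 0.2468 mg/L.

0.247 mg/L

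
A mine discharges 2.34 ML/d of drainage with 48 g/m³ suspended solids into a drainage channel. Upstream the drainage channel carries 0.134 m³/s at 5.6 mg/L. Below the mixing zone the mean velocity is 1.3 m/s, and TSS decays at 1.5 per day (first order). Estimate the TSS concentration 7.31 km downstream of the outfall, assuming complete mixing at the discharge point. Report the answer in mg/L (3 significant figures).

2.34 ML/d = 0.02708 m³/s.
After complete mixing, C₀ = (0.02708·48 + 0.134·5.6) / 0.1611 = 12.73 mg/L.
Travel time t = 7310 m / 1.3 m/s = 5623 s = 0.06508 d.
C = 12.73·exp(−1.5·0.06508) = 12.73·0.907 = 11.54 mg/L.

11.5 mg/L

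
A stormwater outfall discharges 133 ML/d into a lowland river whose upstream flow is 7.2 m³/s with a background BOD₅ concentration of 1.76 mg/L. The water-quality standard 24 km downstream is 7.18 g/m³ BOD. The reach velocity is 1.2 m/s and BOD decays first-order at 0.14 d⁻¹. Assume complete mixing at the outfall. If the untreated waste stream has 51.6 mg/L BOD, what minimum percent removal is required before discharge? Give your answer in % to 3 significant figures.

133 ML/d = 1.539 m³/s.
Travel time to the compliance point: t = 2.4e+04/1.2 = 2e+04 s = 0.2315 d; decay factor exp(−0.14·0.2315) = 0.9681.
So the concentration just after mixing may be at most 7.18/0.9681 = 7.416 mg/L.
Mass balance: 7.416·8.739 = 1.539·Cₑ + 7.2·1.76.
Cₑ = (64.82 − 12.67) / 1.539 = 33.87 mg/L.
Required removal = 1 − 33.87/51.6 = 34.35 %.

34.4 %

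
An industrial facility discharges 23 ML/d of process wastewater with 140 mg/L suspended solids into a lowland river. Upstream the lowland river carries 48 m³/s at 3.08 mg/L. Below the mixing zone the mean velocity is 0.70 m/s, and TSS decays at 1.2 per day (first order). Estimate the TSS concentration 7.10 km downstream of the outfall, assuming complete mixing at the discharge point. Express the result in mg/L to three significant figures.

3.33 mg/L

23 ML/d = 0.2662 m³/s.
After complete mixing, C₀ = (0.2662·140 + 48·3.08) / 48.27 = 3.835 mg/L.
Travel time t = 7100 m / 0.70 m/s = 1.014e+04 s = 0.1174 d.
C = 3.835·exp(−1.2·0.1174) = 3.835·0.8686 = 3.331 mg/L.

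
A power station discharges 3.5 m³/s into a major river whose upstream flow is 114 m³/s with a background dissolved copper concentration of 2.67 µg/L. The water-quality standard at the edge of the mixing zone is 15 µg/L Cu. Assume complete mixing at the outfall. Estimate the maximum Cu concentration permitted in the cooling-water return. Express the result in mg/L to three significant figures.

2.67 µg/L = 0.00267 mg/L.
15 µg/L = 0.015 mg/L.
Mass balance: 0.015·117.5 = 3.5·Cₑ + 114·0.00267.
Cₑ = (1.762 − 0.3044) / 3.5 = 0.4166 mg/L.

0.417 mg/L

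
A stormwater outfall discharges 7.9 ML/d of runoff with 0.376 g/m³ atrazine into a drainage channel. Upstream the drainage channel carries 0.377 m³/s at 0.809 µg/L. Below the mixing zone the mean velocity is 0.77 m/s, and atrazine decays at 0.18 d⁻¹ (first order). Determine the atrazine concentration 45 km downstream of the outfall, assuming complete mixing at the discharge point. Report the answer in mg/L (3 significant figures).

0.0656 mg/L

7.9 ML/d = 0.09144 m³/s.
0.809 µg/L = 0.000809 mg/L.
After complete mixing, C₀ = (0.09144·0.376 + 0.377·0.000809) / 0.4684 = 0.07404 mg/L.
Travel time t = 4.5e+04 m / 0.77 m/s = 5.844e+04 s = 0.6764 d.
C = 0.07404·exp(−0.18·0.6764) = 0.07404·0.8854 = 0.06556 mg/L.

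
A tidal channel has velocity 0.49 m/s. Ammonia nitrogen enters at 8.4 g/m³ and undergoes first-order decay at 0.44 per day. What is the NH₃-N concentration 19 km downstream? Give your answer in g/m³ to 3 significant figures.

6.89 g/m³

Travel time t = 19 km / 0.49 m/s = 1.9e+04/0.49 = 3.878e+04 s = 0.4488 d.
First-order decay: C = 8.4·exp(−0.44·0.4488) = 8.4·0.8208 = 6.895 g/m³.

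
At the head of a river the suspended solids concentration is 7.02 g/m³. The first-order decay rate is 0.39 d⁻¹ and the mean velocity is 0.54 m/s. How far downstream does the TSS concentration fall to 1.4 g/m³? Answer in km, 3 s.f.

From C = C₀·e^(−kt), t = ln(C₀/C)/k = ln(7.02/1.4)/0.39 = 1.612/0.39 = 4.134 d.
Distance = v·t = 0.54 m/s × 3.572e+05 s = 1.929e+05 m = 192.9 km.

193 km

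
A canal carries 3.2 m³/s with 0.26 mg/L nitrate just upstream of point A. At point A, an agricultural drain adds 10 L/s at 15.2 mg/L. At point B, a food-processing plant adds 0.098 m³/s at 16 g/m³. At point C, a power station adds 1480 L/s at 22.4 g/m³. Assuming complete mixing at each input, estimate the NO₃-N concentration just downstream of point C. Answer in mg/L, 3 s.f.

10 L/s = 0.01 m³/s.
After input A: C = (3.2·0.26 + 0.01·15.2) / 3.21 = 0.3065 mg/L.
After input B: C = (3.21·0.3065 + 0.098·16) / 3.308 = 0.7715 mg/L.
1480 L/s = 1.48 m³/s.
After input C: C = (3.308·0.7715 + 1.48·22.4) / 4.788 = 7.457 mg/L.

7.46 mg/L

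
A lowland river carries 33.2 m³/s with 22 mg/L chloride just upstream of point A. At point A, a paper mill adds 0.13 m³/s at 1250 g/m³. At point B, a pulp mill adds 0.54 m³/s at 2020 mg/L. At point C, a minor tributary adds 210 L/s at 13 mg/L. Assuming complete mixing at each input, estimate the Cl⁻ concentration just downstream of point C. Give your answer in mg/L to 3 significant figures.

58.3 mg/L

After input A: C = (33.2·22 + 0.13·1250) / 33.33 = 26.79 mg/L.
After input B: C = (33.33·26.79 + 0.54·2020) / 33.87 = 58.57 mg/L.
210 L/s = 0.21 m³/s.
After input C: C = (33.87·58.57 + 0.21·13) / 34.08 = 58.29 mg/L.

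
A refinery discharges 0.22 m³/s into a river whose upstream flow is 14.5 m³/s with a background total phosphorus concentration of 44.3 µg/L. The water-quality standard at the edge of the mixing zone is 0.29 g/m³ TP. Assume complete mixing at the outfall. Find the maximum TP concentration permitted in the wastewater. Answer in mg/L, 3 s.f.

16.5 mg/L

44.3 µg/L = 0.0443 mg/L.
Mass balance: 0.29·14.72 = 0.22·Cₑ + 14.5·0.0443.
Cₑ = (4.269 − 0.6423) / 0.22 = 16.48 mg/L.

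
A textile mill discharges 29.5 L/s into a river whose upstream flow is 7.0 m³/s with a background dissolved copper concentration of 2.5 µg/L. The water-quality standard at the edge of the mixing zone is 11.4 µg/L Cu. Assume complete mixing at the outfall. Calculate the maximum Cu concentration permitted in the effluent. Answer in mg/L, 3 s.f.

29.5 L/s = 0.0295 m³/s.
2.5 µg/L = 0.0025 mg/L.
11.4 µg/L = 0.0114 mg/L.
Mass balance: 0.0114·7.029 = 0.0295·Cₑ + 7·0.0025.
Cₑ = (0.08014 − 0.0175) / 0.0295 = 2.123 mg/L.

2.12 mg/L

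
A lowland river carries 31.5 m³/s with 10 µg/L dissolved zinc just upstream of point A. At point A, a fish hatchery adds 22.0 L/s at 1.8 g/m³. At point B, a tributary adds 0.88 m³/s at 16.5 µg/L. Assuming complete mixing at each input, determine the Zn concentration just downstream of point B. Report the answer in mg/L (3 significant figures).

10 µg/L = 0.01 mg/L.
22.0 L/s = 0.022 m³/s.
After input A: C = (31.5·0.01 + 0.022·1.8) / 31.52 = 0.01125 mg/L.
16.5 µg/L = 0.0165 mg/L.
After input B: C = (31.52·0.01125 + 0.88·0.0165) / 32.4 = 0.01139 mg/L.

0.0114 mg/L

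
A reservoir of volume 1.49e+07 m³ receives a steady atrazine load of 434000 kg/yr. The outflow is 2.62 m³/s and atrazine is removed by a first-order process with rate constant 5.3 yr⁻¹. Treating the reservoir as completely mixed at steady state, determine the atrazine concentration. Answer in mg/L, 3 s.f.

Outflow Q = 2.62 m³/s × 3.156e+07 s/yr = 8.268e+07 m³/yr.
Steady-state CSTR mass balance: W = Q·C + k·V·C, so C = W/(Q + kV).
Q + kV = 8.268e+07 + 5.3·1.49e+07 = 1.617e+08 m³/yr.
C = 434000/1.617e+08 = 0.002685 kg/m³ = 2.685 mg/L.

2.68 mg/L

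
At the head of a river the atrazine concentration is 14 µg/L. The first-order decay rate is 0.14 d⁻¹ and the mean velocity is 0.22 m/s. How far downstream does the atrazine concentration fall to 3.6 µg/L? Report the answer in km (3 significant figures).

From C = C₀·e^(−kt), t = ln(C₀/C)/k = ln(14/3.6)/0.14 = 1.358/0.14 = 9.701 d.
Distance = v·t = 0.22 m/s × 8.382e+05 s = 1.844e+05 m = 184.4 km.

184 km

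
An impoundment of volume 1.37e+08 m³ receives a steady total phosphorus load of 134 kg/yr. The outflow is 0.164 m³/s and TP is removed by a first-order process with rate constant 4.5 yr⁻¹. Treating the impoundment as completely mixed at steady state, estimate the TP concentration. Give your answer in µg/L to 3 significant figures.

0.216 µg/L

Outflow Q = 0.164 m³/s × 3.156e+07 s/yr = 5.175e+06 m³/yr.
Steady-state CSTR mass balance: W = Q·C + k·V·C, so C = W/(Q + kV).
Q + kV = 5.175e+06 + 4.5·1.37e+08 = 6.217e+08 m³/yr.
C = 134/6.217e+08 = 2.155e-07 kg/m³ = 0.0002155 mg/L = 0.2155 µg/L.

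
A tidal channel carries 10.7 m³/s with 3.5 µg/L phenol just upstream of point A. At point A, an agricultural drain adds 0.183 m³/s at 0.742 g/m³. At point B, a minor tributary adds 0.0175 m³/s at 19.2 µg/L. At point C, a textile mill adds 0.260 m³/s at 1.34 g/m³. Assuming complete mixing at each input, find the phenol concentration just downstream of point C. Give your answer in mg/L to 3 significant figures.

3.5 µg/L = 0.0035 mg/L.
After input A: C = (10.7·0.0035 + 0.183·0.742) / 10.88 = 0.01592 mg/L.
19.2 µg/L = 0.0192 mg/L.
After input B: C = (10.88·0.01592 + 0.0175·0.0192) / 10.9 = 0.01592 mg/L.
After input C: C = (10.9·0.01592 + 0.26·1.34) / 11.16 = 0.04677 mg/L.

0.0468 mg/L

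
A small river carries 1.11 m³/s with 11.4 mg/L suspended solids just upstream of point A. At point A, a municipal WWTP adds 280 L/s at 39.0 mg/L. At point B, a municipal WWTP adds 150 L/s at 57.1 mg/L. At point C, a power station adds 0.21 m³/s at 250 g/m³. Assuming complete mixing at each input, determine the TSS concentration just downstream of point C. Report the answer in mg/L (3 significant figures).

48.4 mg/L

280 L/s = 0.28 m³/s.
After input A: C = (1.11·11.4 + 0.28·39) / 1.39 = 16.96 mg/L.
150 L/s = 0.15 m³/s.
After input B: C = (1.39·16.96 + 0.15·57.1) / 1.54 = 20.87 mg/L.
After input C: C = (1.54·20.87 + 0.21·250) / 1.75 = 48.37 mg/L.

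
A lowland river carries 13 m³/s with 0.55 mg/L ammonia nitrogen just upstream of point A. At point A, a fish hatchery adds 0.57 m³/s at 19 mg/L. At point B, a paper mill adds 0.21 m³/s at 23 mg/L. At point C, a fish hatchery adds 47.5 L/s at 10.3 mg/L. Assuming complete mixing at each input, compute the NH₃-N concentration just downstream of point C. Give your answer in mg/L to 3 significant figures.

1.68 mg/L

After input A: C = (13·0.55 + 0.57·19) / 13.57 = 1.325 mg/L.
After input B: C = (13.57·1.325 + 0.21·23) / 13.78 = 1.655 mg/L.
47.5 L/s = 0.0475 m³/s.
After input C: C = (13.78·1.655 + 0.0475·10.3) / 13.83 = 1.685 mg/L.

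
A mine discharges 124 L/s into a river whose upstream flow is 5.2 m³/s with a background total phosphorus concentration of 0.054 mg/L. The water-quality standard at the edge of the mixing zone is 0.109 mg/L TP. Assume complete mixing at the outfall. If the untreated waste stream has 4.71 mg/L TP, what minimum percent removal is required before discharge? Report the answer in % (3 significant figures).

124 L/s = 0.124 m³/s.
Mass balance: 0.109·5.324 = 0.124·Cₑ + 5.2·0.054.
Cₑ = (0.5803 − 0.2808) / 0.124 = 2.415 mg/L.
Required removal = 1 − 2.415/4.71 = 48.72 %.

48.7 %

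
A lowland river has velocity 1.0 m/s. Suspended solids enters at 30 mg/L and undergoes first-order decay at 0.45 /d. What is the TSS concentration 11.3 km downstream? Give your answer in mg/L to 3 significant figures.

Travel time t = 11.3 km / 1.0 m/s = 1.13e+04/1.0 = 1.13e+04 s = 0.1308 d.
First-order decay: C = 30·exp(−0.45·0.1308) = 30·0.9428 = 28.29 mg/L.

28.3 mg/L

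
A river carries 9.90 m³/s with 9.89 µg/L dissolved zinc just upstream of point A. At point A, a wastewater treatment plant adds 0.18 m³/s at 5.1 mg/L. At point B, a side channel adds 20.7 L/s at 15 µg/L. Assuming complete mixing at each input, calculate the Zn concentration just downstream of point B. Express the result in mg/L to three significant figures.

9.89 µg/L = 0.00989 mg/L.
After input A: C = (9.9·0.00989 + 0.18·5.1) / 10.08 = 0.1008 mg/L.
20.7 L/s = 0.0207 m³/s.
15 µg/L = 0.015 mg/L.
After input B: C = (10.08·0.1008 + 0.0207·0.015) / 10.1 = 0.1006 mg/L.

0.101 mg/L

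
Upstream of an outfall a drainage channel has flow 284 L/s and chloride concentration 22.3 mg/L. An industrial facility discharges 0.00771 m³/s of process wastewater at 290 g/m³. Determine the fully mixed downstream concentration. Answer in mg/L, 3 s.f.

284 L/s = 0.284 m³/s.
Flow-weighted mixing gives C = (0.00771·290 + 0.284·22.3) / (0.00771 + 0.284) = 8.569/0.2917 = 29.38 mg/L.

29.4 mg/L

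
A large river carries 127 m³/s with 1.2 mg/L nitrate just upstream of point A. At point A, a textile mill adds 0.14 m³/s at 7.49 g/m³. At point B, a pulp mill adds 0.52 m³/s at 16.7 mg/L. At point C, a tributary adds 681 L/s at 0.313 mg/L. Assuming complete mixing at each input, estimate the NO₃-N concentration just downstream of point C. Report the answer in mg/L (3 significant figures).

1.26 mg/L

After input A: C = (127·1.2 + 0.14·7.49) / 127.1 = 1.207 mg/L.
After input B: C = (127.1·1.207 + 0.52·16.7) / 127.7 = 1.27 mg/L.
681 L/s = 0.681 m³/s.
After input C: C = (127.7·1.27 + 0.681·0.313) / 128.3 = 1.265 mg/L.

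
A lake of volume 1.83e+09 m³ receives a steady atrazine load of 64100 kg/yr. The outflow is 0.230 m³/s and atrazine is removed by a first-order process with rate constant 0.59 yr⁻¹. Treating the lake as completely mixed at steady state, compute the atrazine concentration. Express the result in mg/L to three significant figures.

0.0590 mg/L

Outflow Q = 0.230 m³/s × 3.156e+07 s/yr = 7.258e+06 m³/yr.
Steady-state CSTR mass balance: W = Q·C + k·V·C, so C = W/(Q + kV).
Q + kV = 7.258e+06 + 0.59·1.83e+09 = 1.087e+09 m³/yr.
C = 64100/1.087e+09 = 5.897e-05 kg/m³ = 0.05897 mg/L.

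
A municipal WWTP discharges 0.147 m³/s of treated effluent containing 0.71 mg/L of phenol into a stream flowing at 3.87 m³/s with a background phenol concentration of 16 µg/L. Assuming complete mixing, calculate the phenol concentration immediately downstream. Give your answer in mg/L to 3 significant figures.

0.0414 mg/L

16 µg/L = 0.016 mg/L.
By mass balance at complete mixing, C = (0.147·0.71 + 3.87·0.016) / (0.147 + 3.87) = 0.1663/4.017 = 0.0414 mg/L.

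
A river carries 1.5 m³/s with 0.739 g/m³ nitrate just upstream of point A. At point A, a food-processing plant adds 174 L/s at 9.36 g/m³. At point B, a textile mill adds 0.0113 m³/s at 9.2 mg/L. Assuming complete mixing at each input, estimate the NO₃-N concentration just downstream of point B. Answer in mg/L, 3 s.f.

1.69 mg/L

174 L/s = 0.174 m³/s.
After input A: C = (1.5·0.739 + 0.174·9.36) / 1.674 = 1.635 mg/L.
After input B: C = (1.674·1.635 + 0.0113·9.2) / 1.685 = 1.686 mg/L.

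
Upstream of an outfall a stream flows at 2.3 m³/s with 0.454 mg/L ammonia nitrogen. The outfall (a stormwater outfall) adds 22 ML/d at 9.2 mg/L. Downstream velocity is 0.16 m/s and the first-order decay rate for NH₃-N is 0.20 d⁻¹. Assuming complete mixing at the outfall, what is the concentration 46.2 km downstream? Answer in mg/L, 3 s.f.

0.679 mg/L

22 ML/d = 0.2546 m³/s.
After complete mixing, C₀ = (0.2546·9.2 + 2.3·0.454) / 2.555 = 1.326 mg/L.
Travel time t = 4.62e+04 m / 0.16 m/s = 2.888e+05 s = 3.342 d.
C = 1.326·exp(−0.20·3.342) = 1.326·0.5125 = 0.6795 mg/L.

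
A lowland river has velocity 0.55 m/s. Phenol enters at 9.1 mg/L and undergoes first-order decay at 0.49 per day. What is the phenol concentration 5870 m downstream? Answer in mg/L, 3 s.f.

8.57 mg/L

Travel time t = 5870 m / 0.55 m/s = 5870/0.55 = 1.067e+04 s = 0.1235 d.
First-order decay: C = 9.1·exp(−0.49·0.1235) = 9.1·0.9413 = 8.566 mg/L.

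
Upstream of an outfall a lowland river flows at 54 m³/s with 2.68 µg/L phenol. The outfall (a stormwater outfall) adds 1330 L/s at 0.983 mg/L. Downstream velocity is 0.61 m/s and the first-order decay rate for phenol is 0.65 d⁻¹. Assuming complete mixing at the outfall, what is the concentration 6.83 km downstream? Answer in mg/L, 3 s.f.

1330 L/s = 1.33 m³/s.
2.68 µg/L = 0.00268 mg/L.
After complete mixing, C₀ = (1.33·0.983 + 54·0.00268) / 55.33 = 0.02624 mg/L.
Travel time t = 6830 m / 0.61 m/s = 1.12e+04 s = 0.1296 d.
C = 0.02624·exp(−0.65·0.1296) = 0.02624·0.9192 = 0.02412 mg/L.

0.0241 mg/L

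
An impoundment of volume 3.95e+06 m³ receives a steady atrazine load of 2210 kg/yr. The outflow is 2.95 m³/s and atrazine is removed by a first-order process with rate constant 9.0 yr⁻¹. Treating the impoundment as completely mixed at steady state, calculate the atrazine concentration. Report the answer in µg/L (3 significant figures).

17.2 µg/L

Outflow Q = 2.95 m³/s × 3.156e+07 s/yr = 9.309e+07 m³/yr.
Steady-state CSTR mass balance: W = Q·C + k·V·C, so C = W/(Q + kV).
Q + kV = 9.309e+07 + 9.0·3.95e+06 = 1.286e+08 m³/yr.
C = 2210/1.286e+08 = 1.718e-05 kg/m³ = 0.01718 mg/L = 17.18 µg/L.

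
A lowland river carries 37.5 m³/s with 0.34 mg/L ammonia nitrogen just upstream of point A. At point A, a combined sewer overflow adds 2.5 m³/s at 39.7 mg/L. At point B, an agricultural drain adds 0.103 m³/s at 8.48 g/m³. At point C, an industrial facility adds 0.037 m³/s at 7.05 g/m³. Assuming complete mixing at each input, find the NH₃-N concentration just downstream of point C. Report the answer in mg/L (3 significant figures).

After input A: C = (37.5·0.34 + 2.5·39.7) / 40 = 2.8 mg/L.
After input B: C = (40·2.8 + 0.103·8.48) / 40.1 = 2.815 mg/L.
After input C: C = (40.1·2.815 + 0.037·7.05) / 40.14 = 2.818 mg/L.

2.82 mg/L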